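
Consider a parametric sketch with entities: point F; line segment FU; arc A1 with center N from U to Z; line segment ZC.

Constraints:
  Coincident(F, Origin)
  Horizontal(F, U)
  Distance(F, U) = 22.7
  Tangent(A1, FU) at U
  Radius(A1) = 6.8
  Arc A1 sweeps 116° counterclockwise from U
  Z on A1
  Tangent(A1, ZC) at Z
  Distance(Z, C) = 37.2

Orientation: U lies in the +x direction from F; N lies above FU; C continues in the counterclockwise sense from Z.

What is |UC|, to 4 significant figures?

44.40

F is at the origin; FU is horizontal with |FU| = 22.7 and U on the +x side, so U = (22.70, 0.000). Since A1 is tangent to FU there, NU ⟂ FU, so N = U + (0, 6.8) = (22.70, 6.800). On A1, U sits at bearing -90° from N; a 116° counterclockwise sweep puts Z at bearing 26°, so Z = N + 6.8·(cos 26°, sin 26°) = (28.81, 9.781). The tangent condition forces NZ to be normal to ZC, so ZC runs along (−sin 26°, cos 26°); with |ZC| = 37.2, C = (12.50, 43.22). Then |UC| = |C − U| = 44.40.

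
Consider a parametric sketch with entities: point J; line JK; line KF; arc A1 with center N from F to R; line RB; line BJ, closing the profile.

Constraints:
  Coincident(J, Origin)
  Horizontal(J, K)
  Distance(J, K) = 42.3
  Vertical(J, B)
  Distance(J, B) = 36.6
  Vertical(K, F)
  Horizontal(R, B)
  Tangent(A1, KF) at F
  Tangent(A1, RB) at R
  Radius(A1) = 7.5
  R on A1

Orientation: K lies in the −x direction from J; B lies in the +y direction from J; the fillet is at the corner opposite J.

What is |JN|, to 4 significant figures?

45.36

J is at the origin; JK is horizontal with |JK| = 42.3 and K on the −x side, so K = (-42.30, 0.000). J and B share the same x with |JB| = 36.6 and B on the +y side, so B = (0.000, 36.60). The virtual corner opposite J is at (-42.30, 36.60). The tangent condition forces NF to be normal to KF and tangency of A1 to RB means the radius NR is perpendicular to RB, with radius 7.5, so the center N sits 7.5 in from both sides at N = (-34.80, 29.10). Then |JN| = |N − J| = 45.36.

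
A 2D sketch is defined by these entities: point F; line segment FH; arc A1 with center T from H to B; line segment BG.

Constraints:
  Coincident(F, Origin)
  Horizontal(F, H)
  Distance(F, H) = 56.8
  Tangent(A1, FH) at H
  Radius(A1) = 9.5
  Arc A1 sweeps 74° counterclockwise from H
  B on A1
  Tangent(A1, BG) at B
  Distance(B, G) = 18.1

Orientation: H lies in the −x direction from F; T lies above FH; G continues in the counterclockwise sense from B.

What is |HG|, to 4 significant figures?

28.09

F is at the origin; F and H share the same y with |FH| = 56.8 and H on the −x side, so H = (-56.80, 0.000). Since A1 is tangent to FH there, TH ⟂ FH, so T = H + (0, 9.5) = (-56.80, 9.500). On A1, H sits at bearing -90° from T; a 74° counterclockwise sweep puts B at bearing -16°, so B = T + 9.5·(cos -16°, sin -16°) = (-47.67, 6.881). A1 meets BG tangentially, so TB is at right angles to BG, so BG runs along (−sin -16°, cos -16°); with |BG| = 18.1, G = (-42.68, 24.28). Then |HG| = |G − H| = 28.09.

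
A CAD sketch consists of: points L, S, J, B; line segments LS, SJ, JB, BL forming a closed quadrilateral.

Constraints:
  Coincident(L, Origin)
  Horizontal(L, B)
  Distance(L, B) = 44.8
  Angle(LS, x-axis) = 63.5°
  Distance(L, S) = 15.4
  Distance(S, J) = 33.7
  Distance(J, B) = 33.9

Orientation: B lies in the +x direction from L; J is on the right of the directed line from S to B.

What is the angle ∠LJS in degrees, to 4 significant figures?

25.07°

Checks: |SJ| = 33.70 ✓; |JB| = 33.90 ✓.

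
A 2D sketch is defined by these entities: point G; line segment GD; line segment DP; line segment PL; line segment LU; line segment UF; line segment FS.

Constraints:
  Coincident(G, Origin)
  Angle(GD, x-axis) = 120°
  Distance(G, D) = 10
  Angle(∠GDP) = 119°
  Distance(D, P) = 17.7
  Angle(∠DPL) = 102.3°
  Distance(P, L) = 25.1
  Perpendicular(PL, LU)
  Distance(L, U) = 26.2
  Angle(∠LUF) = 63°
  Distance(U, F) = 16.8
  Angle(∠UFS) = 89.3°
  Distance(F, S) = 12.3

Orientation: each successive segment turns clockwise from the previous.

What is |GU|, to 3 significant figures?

21.5

G is at the origin; GD runs at 120.0° with length 10.0, so D = (-5.00, 8.66). ∠GDP = 119.0° gives DP at 59.0° from the x-axis; with |DP| = 17.7, P = (4.12, 23.8). ∠DPL = 102.3° gives PL at -18.7° from the x-axis; with |PL| = 25.1, L = (27.9, 15.8). PL is perpendicular to LU, so LU runs at -109°; with |LU| = 26.2, U = (19.5, -9.03). Then |GU| = |U − G| = 21.5.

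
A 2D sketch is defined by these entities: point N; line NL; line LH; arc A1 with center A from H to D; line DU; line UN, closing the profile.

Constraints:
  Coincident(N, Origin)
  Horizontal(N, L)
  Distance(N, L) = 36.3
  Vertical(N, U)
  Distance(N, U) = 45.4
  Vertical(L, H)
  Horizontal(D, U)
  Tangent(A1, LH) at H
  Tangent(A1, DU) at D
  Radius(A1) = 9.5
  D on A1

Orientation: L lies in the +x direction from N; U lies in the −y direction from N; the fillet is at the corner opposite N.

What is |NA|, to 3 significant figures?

44.8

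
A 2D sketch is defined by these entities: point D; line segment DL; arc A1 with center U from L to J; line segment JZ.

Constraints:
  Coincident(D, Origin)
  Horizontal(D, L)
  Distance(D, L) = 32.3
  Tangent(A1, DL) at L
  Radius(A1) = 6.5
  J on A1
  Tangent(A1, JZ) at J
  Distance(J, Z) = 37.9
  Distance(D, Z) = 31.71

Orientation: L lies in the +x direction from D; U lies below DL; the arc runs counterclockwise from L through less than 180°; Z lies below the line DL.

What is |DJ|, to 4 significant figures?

27.39

Checks: |UJ| = 6.500 ✓; ∠(UJ, JZ) = 90.00° ✓; |JZ| = 37.90 ✓; |DZ| = 31.71 ✓.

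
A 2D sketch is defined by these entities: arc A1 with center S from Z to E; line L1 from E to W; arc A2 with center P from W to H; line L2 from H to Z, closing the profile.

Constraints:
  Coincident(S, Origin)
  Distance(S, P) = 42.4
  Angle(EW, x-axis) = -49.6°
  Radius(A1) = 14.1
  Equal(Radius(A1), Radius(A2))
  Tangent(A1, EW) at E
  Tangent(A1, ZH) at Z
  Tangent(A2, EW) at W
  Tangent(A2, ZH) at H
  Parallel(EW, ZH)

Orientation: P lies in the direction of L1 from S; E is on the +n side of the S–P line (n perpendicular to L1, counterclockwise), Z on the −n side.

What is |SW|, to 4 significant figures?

44.68

Tangency of A1 to both parallel lines with radius 14.1 puts E and Z at S ± 14.1·n: E = (10.74, 9.138), Z = (-10.74, -9.138). Equal radii place W and H the same way about P: W = P + 14.1·n = (38.22, -23.15), H = P − 14.1·n = (16.74, -41.43). Then |SW| = |W − S| = 44.68.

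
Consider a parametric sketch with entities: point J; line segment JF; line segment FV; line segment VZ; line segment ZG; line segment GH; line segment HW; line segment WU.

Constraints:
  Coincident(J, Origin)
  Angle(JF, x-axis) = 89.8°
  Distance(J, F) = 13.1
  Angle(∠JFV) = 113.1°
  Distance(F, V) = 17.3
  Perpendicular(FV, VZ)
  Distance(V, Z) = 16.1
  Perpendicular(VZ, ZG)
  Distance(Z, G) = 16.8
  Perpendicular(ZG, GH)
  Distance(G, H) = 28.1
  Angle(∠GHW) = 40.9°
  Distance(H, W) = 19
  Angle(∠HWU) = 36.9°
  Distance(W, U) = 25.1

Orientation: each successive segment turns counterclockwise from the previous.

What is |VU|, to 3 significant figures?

29.0

J is at the origin; JF runs at 89.8° with length 13.1, so F = (0.0457, 13.1). ∠JFV = 113.1° gives FV at 157° from the x-axis; with |FV| = 17.3, V = (-15.8, 19.9). FV ⟂ VZ, so VZ runs at -113°; with |VZ| = 16.1, Z = (-22.2, 5.16). VZ is perpendicular to ZG, so ZG runs at -23.3°; with |ZG| = 16.8, G = (-6.78, -1.49). ZG is perpendicular to GH, so GH runs at 66.7°; with |GH| = 28.1, H = (4.33, 24.3). ∠GHW = 40.9° gives HW at -154° from the x-axis; with |HW| = 19.0, W = (-12.8, 16.0). ∠HWU = 36.9° gives WU at -11.1° from the x-axis; with |WU| = 25.1, U = (11.9, 11.2). Then |VU| = |U − V| = 29.0.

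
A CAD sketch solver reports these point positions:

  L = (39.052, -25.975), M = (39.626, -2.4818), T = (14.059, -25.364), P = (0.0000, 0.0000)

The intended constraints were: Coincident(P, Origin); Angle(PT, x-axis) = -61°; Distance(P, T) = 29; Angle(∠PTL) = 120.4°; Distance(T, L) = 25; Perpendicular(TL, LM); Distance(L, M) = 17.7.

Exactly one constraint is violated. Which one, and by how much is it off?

Distance(L, M) = 17.7 — off by 5.80.

P = (0.00, 0.00) ✓; PT at -61.00° ✓; |PT| = 29.00 ✓; ∠PTL = 120.4° ✓; |TL| = 25.00 ✓; ∠(TL, LM) = 90.00° ✓; |LM| = 23.50 ✗.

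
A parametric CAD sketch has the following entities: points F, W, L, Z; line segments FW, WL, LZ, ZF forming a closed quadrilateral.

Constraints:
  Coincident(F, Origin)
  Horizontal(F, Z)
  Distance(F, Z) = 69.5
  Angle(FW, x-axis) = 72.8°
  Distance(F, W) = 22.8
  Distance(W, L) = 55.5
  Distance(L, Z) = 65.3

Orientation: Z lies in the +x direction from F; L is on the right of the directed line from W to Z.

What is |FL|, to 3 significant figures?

35.9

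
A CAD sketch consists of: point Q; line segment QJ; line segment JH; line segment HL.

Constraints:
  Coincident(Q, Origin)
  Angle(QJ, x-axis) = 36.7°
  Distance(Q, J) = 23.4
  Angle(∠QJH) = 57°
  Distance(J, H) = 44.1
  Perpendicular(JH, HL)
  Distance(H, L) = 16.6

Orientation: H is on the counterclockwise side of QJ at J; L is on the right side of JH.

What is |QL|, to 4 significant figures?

47.91

Q is at the origin; QJ runs at 36.7° with length 23.4, so J = 23.4·(cos 36.7°, sin 36.7°) = (18.76, 13.98). ∠QJH = 57.0°, so JH runs at 36.7° + (180° − 57.0°) = 159.7° from the x-axis; with |JH| = 44.1, H = J + 44.1·(cos 159.7°, sin 159.7°) = (-22.60, 29.28). JH ⟂ HL; with |HL| = 16.6 on the right of JH, L = H + 16.6·(0.3469, 0.9379) = (-16.84, 44.85). Then |QL| = |L − Q| = 47.91.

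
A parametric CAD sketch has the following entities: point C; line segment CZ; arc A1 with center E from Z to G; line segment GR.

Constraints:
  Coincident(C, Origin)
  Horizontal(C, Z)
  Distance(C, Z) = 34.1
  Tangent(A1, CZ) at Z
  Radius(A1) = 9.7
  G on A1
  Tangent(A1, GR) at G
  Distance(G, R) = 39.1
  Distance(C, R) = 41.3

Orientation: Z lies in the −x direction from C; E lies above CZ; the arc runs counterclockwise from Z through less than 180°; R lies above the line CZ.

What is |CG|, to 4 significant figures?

25.97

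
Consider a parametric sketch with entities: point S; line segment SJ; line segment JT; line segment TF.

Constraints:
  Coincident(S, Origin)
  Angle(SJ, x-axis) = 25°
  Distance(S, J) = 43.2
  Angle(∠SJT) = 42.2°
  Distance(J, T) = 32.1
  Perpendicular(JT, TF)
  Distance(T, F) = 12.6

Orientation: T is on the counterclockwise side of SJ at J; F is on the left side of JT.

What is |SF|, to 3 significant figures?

16.4

∠SJT = 42.2°, so JT runs at 25.0° + (180° − 42.2°) = 163° from the x-axis; with |JT| = 32.1, T = J + 32.1·(cos 163°, sin 163°) = (8.49, 27.7). JT ⟂ TF; with |TF| = 12.6 on the left of JT, F = T + 12.6·(-0.296, -0.955) = (4.76, 15.7). Then |SF| = |F − S| = 16.4.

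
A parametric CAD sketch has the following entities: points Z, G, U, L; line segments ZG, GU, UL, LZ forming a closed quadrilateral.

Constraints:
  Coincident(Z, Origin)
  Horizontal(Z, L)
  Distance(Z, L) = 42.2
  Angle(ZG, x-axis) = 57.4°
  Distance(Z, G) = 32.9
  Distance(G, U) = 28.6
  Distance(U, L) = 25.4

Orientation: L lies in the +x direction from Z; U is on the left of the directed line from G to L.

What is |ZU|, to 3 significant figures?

52.6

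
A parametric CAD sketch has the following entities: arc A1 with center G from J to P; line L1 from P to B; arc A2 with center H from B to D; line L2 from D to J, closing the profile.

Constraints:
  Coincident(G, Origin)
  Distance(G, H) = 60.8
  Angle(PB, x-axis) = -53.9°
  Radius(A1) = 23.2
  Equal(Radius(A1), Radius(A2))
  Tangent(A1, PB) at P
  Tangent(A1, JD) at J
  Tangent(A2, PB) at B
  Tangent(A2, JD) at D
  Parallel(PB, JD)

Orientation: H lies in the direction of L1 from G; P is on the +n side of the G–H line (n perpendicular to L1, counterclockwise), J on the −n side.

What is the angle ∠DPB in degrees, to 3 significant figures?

37.3°

Tangency of A1 to both parallel lines with radius 23.2 puts P and J at G ± 23.2·n: P = (18.7, 13.7), J = (-18.7, -13.7). Equal radii place B and D the same way about H: B = H + 23.2·n = (54.6, -35.5), D = H − 23.2·n = (17.1, -62.8). Then cos ∠DPB = PD·PB / (|PD||PB|), giving 37.3°.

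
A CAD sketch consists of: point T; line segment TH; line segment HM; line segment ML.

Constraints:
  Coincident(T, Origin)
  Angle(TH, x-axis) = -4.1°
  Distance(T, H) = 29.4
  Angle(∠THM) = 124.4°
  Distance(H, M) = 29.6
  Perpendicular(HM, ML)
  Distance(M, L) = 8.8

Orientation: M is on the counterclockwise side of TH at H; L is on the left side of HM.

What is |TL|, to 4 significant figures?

48.73

T is at the origin; TH runs at -4.1° with length 29.4, so H = 29.4·(cos -4.1°, sin -4.1°) = (29.32, -2.102). ∠THM = 124.4°, so HM runs at -4.1° + (180° − 124.4°) = 51.50° from the x-axis; with |HM| = 29.6, M = H + 29.6·(cos 51.50°, sin 51.50°) = (47.75, 21.06). HM is perpendicular to ML; with |ML| = 8.8 on the left of HM, L = M + 8.8·(-0.7826, 0.6225) = (40.86, 26.54). Then |TL| = |L − T| = 48.73.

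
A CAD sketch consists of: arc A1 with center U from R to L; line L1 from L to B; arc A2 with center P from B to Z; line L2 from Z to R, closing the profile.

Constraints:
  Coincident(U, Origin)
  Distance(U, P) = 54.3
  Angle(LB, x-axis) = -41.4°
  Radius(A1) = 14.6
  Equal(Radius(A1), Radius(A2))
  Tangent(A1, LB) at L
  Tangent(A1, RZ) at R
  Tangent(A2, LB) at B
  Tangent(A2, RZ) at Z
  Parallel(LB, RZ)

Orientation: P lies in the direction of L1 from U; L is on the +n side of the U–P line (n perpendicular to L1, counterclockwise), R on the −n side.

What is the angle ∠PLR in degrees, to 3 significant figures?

75.0°

The slot axis is L1's direction at -41.4°, so u = (cos -41.4°, sin -41.4°) = (0.750, -0.661) and n = (−sin -41.4°, cos -41.4°) = (0.661, 0.750). U is at the origin and P lies 54.3 along u from U, so P = 54.3·u = (40.7, -35.9). Tangency of A1 to both parallel lines with radius 14.6 puts L and R at U ± 14.6·n: L = (9.66, 11.0), R = (-9.66, -11.0). Then cos ∠PLR = LP·LR / (|LP||LR|), giving 75.0°.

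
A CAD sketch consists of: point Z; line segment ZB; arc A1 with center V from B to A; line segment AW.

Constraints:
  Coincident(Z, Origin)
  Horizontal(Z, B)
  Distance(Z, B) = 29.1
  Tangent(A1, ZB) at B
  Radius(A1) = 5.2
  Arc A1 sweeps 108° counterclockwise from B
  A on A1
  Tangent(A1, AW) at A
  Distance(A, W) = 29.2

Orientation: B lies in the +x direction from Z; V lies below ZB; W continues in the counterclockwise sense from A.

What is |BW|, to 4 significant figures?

34.82

Z is at the origin; Z and B share the same y with |ZB| = 29.1 and B on the +x side, so B = (29.10, 0.000). A1 meets ZB tangentially, so VB is at right angles to ZB, so V = B + (0, -5.2) = (29.10, -5.200). On A1, B sits at bearing 90° from V; a 108° counterclockwise sweep puts A at bearing 198°, so A = V + 5.2·(cos 198°, sin 198°) = (24.15, -6.807). The tangent condition forces VA to be normal to AW, so AW runs along (−sin 198°, cos 198°); with |AW| = 29.2, W = (33.18, -34.58). Then |BW| = |W − B| = 34.82.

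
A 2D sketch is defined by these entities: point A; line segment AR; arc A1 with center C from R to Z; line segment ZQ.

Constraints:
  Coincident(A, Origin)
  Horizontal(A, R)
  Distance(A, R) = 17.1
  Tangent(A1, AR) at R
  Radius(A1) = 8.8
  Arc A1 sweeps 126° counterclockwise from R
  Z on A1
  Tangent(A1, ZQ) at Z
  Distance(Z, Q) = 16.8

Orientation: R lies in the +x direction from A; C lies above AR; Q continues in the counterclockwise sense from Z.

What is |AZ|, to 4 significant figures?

27.96

A is at the origin; AR is horizontal with |AR| = 17.1 and R on the +x side, so R = (17.10, 0.000). A1 meets AR tangentially, so CR is at right angles to AR, so C = R + (0, 8.8) = (17.10, 8.800). On A1, R sits at bearing -90° from C; a 126° counterclockwise sweep puts Z at bearing 36°, so Z = C + 8.8·(cos 36°, sin 36°) = (24.22, 13.97). Then |AZ| = |Z − A| = 27.96.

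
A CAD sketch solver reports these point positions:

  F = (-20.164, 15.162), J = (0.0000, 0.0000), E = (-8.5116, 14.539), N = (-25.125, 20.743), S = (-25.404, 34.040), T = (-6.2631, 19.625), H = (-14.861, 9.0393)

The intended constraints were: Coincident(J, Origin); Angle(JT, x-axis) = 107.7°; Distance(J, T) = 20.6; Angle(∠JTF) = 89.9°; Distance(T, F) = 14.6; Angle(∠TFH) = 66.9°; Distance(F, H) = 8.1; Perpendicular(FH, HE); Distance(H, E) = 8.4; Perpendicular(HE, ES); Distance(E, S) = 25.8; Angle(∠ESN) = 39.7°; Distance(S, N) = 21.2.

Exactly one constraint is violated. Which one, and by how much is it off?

Distance(S, N) = 21.2 — off by 7.90.

J = (0.00, 0.00) ✓; JT at 107.7° ✓; |JT| = 20.60 ✓; ∠JTF = 89.90° ✓; |TF| = 14.60 ✓; ∠TFH = 66.90° ✓; |FH| = 8.100 ✓; ∠(FH, HE) = 90.00° ✓; |HE| = 8.400 ✓; ∠(HE, ES) = 90.00° ✓; |ES| = 25.80 ✓; ∠ESN = 39.70° ✓; |SN| = 13.30 ✗.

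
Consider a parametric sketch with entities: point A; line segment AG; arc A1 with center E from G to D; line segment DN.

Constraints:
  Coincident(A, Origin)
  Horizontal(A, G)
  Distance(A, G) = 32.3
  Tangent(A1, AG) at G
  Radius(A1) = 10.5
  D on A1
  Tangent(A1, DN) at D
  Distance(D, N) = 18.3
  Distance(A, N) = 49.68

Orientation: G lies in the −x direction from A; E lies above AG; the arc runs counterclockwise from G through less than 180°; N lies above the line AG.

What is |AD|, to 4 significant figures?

31.42

Checks: |AG| = 32.30 ✓; |ED| = 10.50 ✓; ∠(ED, DN) = 90.00° ✓; |DN| = 18.30 ✓; |AN| = 49.68 ✓.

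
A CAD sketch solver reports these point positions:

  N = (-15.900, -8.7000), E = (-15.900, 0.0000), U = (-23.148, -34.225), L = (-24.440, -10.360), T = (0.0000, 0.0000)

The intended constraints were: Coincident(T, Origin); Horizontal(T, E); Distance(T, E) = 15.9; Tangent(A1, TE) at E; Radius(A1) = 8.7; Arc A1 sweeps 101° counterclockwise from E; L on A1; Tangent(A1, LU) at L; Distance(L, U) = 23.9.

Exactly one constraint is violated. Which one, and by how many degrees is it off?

Tangent(A1, LU) at L — off by 7.90°.

T = (0.00, 0.00) ✓; T.y = 0.00, E.y = 0.00 ✓; |TE| = 15.90 ✓; ∠(NE, ET) = 90.00° ✓; |NE| = 8.700 ✓; bearing(N→L) − bearing(N→E) = 101.0° ✓; |NL| = 8.700 ✓; ∠(NL, LU) = 97.90° ✗; |LU| = 23.90 ✓.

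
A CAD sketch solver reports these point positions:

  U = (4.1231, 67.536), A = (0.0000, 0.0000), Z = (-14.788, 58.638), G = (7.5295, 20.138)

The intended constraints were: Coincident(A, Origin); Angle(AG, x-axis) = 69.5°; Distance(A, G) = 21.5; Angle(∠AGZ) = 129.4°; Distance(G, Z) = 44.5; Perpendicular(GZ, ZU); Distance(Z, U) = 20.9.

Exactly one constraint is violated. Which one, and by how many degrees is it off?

Perpendicular(GZ, ZU) — off by 4.90°.

A = (0.00, 0.00) ✓; AG at 69.50° ✓; |AG| = 21.50 ✓; ∠AGZ = 129.4° ✓; |GZ| = 44.50 ✓; ∠(GZ, ZU) = 94.90° ✗; |ZU| = 20.90 ✓.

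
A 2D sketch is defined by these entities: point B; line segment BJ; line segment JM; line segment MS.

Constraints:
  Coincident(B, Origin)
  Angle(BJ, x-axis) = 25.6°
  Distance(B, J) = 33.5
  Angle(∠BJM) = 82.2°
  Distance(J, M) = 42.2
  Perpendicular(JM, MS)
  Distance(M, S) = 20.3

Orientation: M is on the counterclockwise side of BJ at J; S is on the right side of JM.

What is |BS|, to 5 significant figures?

65.414

∠BJM = 82.2°, so JM runs at 25.6° + (180° − 82.2°) = 123.40° from the x-axis; with |JM| = 42.2, M = J + 42.2·(cos 123.40°, sin 123.40°) = (6.9811, 49.705). The perpendicularity gives MS at right angles to JM; with |MS| = 20.3 on the right of JM, S = M + 20.3·(0.83485, 0.55048) = (23.929, 60.880). Then |BS| = |S − B| = 65.414.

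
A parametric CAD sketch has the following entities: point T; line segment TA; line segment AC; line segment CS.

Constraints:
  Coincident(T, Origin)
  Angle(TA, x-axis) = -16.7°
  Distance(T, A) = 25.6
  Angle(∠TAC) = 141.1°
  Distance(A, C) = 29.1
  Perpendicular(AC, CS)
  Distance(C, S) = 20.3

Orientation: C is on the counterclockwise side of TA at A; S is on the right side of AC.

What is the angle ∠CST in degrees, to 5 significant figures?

53.424°

∠TAC = 141.1°, so AC runs at -16.7° + (180° − 141.1°) = 22.200° from the x-axis; with |AC| = 29.1, C = A + 29.1·(cos 22.200°, sin 22.200°) = (51.463, 3.6387). The perpendicularity gives CS at right angles to AC; with |CS| = 20.3 on the right of AC, S = C + 20.3·(0.37784, -0.92587) = (59.133, -15.156). Then cos ∠CST = SC·ST / (|SC||ST|), giving 53.424°.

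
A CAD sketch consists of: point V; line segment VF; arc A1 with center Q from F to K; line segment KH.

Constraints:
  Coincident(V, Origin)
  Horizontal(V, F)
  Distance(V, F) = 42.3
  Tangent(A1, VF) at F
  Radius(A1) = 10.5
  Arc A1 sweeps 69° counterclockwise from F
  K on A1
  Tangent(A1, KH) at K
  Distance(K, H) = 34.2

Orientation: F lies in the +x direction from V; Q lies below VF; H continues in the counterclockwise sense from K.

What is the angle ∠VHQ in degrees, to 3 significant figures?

65.7°

V is at the origin; VF is horizontal with |VF| = 42.3 and F on the +x side, so F = (42.3, 0.00). The tangent condition forces QF to be normal to VF, so Q = F + (0, -10.5) = (42.3, -10.5). On A1, F sits at bearing 90° from Q; a 69° counterclockwise sweep puts K at bearing 159°, so K = Q + 10.5·(cos 159°, sin 159°) = (32.5, -6.74). The tangent condition forces QK to be normal to KH, so KH runs along (−sin 159°, cos 159°); with |KH| = 34.2, H = (20.2, -38.7). Then cos ∠VHQ = HV·HQ / (|HV||HQ|), giving 65.7°.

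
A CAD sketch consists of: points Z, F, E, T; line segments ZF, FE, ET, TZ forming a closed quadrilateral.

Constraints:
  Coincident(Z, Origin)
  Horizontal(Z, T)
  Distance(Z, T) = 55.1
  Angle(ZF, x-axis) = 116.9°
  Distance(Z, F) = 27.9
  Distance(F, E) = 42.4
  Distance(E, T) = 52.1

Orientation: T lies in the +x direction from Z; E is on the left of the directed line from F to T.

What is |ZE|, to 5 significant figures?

50.109

Z is at the origin; Z and T share the same y with |ZT| = 55.1 and T in +x, so T = (55.1, 0). ZF runs at 116.9° with |ZF| = 27.9, so F = (-12.623, 24.881). E is determined by |FE| = 42.4 and |ET| = 52.1 together: it lies at the intersection of circle(F, 42.4) and circle(T, 52.1). With |FT| = 72.149, the foot of the radical line on FT is 29.722 from F and the perpendicular offset is √(42.4² − 29.722²) = 30.238. Taking the left-of-FT solution: E = (25.704, 43.015).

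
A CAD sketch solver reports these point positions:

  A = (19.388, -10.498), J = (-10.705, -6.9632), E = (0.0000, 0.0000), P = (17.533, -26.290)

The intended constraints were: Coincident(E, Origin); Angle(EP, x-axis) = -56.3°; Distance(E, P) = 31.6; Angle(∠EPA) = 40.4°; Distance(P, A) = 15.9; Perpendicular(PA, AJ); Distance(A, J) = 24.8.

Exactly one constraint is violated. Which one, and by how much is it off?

Distance(A, J) = 24.8 — off by 5.50.

E = (0.00, 0.00) ✓; EP at -56.30° ✓; |EP| = 31.60 ✓; ∠EPA = 40.40° ✓; |PA| = 15.90 ✓; ∠(PA, AJ) = 90.00° ✓; |AJ| = 30.30 ✗.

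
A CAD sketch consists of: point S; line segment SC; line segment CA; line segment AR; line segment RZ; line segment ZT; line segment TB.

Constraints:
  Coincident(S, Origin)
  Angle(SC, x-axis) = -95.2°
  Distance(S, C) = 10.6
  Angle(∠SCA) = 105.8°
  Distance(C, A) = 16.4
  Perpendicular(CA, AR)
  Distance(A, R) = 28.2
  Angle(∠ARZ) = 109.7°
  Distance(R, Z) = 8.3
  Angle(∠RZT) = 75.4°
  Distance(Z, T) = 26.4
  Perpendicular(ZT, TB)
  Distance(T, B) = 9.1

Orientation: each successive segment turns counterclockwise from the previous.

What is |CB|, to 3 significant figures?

15.8

S is at the origin; SC runs at -95.2° with length 10.6, so C = (-0.961, -10.6). ∠SCA = 105.8° gives CA at -21.0° from the x-axis; with |CA| = 16.4, A = (14.4, -16.4). The perpendicularity gives AR at right angles to CA, so AR runs at 69.0°; with |AR| = 28.2, R = (24.5, 9.89). ∠ARZ = 109.7° gives RZ at 139° from the x-axis; with |RZ| = 8.3, Z = (18.2, 15.3). ∠RZT = 75.4° gives ZT at -116° from the x-axis; with |ZT| = 26.4, T = (6.55, -8.40). ZT ⟂ TB, so TB runs at -26.1°; with |TB| = 9.1, B = (14.7, -12.4). Then |CB| = |B − C| = 15.8.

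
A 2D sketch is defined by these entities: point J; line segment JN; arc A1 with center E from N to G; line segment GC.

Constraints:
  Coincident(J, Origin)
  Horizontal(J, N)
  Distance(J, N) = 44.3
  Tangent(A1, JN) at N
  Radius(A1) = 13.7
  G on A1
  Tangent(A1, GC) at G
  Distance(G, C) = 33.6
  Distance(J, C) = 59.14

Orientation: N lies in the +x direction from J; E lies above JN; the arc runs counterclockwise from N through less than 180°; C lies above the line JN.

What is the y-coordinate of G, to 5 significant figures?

22.293

Checks: J = (0.00, 0.00) ✓; |EG| = 13.70 ✓; ∠(EG, GC) = 90.00° ✓; |GC| = 33.60 ✓; |JC| = 59.14 ✓.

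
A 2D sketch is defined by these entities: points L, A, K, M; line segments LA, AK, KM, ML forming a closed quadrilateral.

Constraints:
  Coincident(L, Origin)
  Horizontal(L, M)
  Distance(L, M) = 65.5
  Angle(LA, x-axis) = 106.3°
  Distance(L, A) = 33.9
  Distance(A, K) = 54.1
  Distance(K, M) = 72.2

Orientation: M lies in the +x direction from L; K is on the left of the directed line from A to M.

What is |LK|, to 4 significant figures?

73.19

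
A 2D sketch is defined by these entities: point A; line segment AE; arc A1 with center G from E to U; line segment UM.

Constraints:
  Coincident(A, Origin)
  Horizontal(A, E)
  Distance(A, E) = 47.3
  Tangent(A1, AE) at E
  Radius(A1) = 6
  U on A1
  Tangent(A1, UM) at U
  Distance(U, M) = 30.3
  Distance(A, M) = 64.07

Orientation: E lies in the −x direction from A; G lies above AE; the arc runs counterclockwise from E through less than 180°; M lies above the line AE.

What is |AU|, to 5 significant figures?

42.505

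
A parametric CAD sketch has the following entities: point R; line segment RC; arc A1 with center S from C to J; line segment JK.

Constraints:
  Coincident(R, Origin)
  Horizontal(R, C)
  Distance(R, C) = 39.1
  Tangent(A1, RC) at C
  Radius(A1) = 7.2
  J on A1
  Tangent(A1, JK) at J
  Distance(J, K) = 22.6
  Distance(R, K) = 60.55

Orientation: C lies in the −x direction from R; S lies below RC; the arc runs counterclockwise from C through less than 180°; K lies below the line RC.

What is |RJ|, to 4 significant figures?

45.77

R is at the origin; RC is horizontal with |RC| = 39.1 and C on the −x side, so C = (-39.10, 0.000). A1 meets RC tangentially, so SC is at right angles to RC, so S = C + (0, -7.2) = (-39.10, -7.200). Since SJ ⟂ JK (tangency), |SK| = √(7.2² + 22.6²) = 23.72 regardless of where J sits on A1. So K lies on both circle(R, 60.55) and circle(S, 23.72); the below-RC intersection is K = (-55.40, -24.43). J is the foot of the tangent from K: J = (-45.58, -4.072).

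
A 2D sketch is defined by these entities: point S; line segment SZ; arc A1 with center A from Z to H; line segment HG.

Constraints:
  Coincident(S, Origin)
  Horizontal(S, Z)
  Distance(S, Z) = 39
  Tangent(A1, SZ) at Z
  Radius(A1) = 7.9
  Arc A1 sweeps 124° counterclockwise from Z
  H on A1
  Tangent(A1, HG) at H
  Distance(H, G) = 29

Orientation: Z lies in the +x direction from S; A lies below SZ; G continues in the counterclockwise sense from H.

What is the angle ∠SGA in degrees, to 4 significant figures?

34.47°

On A1, Z sits at bearing 90° from A; a 124° counterclockwise sweep puts H at bearing 214°, so H = A + 7.9·(cos 214°, sin 214°) = (32.45, -12.32). Tangency of A1 to HG means the radius AH is perpendicular to HG, so HG runs along (−sin 214°, cos 214°); with |HG| = 29.0, G = (48.67, -36.36). Then cos ∠SGA = GS·GA / (|GS||GA|), giving 34.47°.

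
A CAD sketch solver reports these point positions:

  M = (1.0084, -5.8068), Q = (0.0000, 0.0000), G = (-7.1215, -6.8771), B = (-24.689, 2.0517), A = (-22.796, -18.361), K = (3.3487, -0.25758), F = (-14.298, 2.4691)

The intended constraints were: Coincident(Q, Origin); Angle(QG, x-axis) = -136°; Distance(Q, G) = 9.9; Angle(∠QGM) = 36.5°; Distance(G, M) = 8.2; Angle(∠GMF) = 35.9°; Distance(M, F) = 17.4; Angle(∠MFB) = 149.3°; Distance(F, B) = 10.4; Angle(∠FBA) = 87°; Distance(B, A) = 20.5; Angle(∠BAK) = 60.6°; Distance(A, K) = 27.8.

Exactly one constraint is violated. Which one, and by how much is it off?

Distance(A, K) = 27.8 — off by 4.00.

Q = (0.00, 0.00) ✓; QG at -136.0° ✓; |QG| = 9.900 ✓; ∠QGM = 36.50° ✓; |GM| = 8.200 ✓; ∠GMF = 35.90° ✓; |MF| = 17.40 ✓; ∠MFB = 149.3° ✓; |FB| = 10.40 ✓; ∠FBA = 87.00° ✓; |BA| = 20.50 ✓; ∠BAK = 60.60° ✓; |AK| = 31.80 ✗.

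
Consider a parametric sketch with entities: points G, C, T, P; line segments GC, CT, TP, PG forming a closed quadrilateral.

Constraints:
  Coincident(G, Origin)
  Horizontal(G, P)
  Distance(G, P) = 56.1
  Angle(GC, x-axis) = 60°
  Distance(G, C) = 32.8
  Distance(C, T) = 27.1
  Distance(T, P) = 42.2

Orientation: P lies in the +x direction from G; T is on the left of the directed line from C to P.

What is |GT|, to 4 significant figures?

57.01

G is at the origin; GP is horizontal with |GP| = 56.1 and P in +x, so P = (56.1, 0). GC runs at 60.0° with |GC| = 32.8, so C = (16.40, 28.41). T is determined by |CT| = 27.1 and |TP| = 42.2 together: it lies at the intersection of circle(C, 27.1) and circle(P, 42.2). With |CP| = 48.82, the foot of the radical line on CP is 13.69 from C and the perpendicular offset is √(27.1² − 13.69²) = 23.39. Taking the left-of-CP solution: T = (41.14, 39.46).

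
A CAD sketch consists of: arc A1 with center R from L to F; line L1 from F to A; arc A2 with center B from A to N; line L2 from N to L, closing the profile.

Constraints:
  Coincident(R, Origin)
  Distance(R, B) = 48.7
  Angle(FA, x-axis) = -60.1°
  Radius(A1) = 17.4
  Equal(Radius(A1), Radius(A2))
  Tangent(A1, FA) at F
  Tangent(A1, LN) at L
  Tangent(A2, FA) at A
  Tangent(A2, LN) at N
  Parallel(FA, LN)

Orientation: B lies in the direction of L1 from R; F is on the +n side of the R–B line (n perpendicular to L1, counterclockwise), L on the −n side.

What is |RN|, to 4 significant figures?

51.72

The slot axis is L1's direction at -60.1°, so u = (cos -60.1°, sin -60.1°) = (0.4985, -0.8669) and n = (−sin -60.1°, cos -60.1°) = (0.8669, 0.4985). R is at the origin and B lies 48.7 along u from R, so B = 48.7·u = (24.28, -42.22). Tangency of A1 to both parallel lines with radius 17.4 puts F and L at R ± 17.4·n: F = (15.08, 8.674), L = (-15.08, -8.674). Equal radii place A and N the same way about B: A = B + 17.4·n = (39.36, -33.54), N = B − 17.4·n = (9.192, -50.89). Then |RN| = |N − R| = 51.72.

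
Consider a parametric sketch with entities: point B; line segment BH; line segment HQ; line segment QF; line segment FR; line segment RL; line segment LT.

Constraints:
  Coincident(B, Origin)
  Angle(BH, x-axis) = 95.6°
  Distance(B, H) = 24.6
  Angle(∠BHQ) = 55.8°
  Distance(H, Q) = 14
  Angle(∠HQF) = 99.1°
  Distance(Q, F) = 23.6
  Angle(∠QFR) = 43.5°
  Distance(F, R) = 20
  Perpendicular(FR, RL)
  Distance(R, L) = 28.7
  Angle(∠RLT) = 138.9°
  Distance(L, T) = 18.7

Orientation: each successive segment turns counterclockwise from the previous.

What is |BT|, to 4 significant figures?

42.91

FR ⟂ RL, so RL runs at 167.2°; with |RL| = 28.7, L = (-24.66, 21.09). ∠RLT = 138.9° gives LT at -151.7° from the x-axis; with |LT| = 18.7, T = (-41.13, 12.22). Then |BT| = |T − B| = 42.91.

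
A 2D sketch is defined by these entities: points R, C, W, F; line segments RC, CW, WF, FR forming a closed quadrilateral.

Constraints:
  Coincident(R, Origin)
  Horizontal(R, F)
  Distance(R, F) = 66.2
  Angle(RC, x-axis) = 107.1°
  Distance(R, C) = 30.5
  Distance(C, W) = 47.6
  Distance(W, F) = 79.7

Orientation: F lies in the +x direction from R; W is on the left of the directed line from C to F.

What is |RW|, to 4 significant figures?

69.23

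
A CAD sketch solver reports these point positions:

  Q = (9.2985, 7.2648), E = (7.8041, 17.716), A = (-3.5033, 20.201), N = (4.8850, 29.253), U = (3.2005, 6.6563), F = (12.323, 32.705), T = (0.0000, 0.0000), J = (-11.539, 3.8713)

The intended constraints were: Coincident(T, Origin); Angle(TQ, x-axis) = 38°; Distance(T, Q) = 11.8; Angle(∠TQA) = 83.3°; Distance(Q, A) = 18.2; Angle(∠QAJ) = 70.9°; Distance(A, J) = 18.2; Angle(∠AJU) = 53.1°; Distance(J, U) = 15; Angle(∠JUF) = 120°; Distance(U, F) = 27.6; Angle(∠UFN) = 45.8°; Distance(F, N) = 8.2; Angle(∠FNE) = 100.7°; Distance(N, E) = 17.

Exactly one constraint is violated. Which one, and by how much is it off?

Distance(N, E) = 17 — off by 5.10.

T = (0.00, 0.00) ✓; TQ at 38.00° ✓; |TQ| = 11.80 ✓; ∠TQA = 83.30° ✓; |QA| = 18.20 ✓; ∠QAJ = 70.90° ✓; |AJ| = 18.20 ✓; ∠AJU = 53.10° ✓; |JU| = 15.00 ✓; ∠JUF = 120.0° ✓; |UF| = 27.60 ✓; ∠UFN = 45.80° ✓; |FN| = 8.200 ✓; ∠FNE = 100.7° ✓; |NE| = 11.90 ✗.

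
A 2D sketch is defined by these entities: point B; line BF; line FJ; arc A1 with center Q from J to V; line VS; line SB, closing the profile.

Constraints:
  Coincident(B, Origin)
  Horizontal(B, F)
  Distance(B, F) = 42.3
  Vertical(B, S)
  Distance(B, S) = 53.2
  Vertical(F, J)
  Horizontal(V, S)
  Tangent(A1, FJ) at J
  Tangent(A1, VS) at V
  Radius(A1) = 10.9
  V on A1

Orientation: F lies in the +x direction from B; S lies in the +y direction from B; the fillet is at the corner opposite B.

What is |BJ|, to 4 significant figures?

59.82

B is at the origin; BF is horizontal with |BF| = 42.3 and F on the +x side, so F = (42.30, 0.000). B and S share the same x with |BS| = 53.2 and S on the +y side, so S = (0.000, 53.20). The virtual corner opposite B is at (42.30, 53.20). Since A1 is tangent to FJ there, QJ ⟂ FJ and since A1 is tangent to VS there, QV ⟂ VS, with radius 10.9, so the center Q sits 10.9 in from both sides at Q = (31.40, 42.30). That places the tangent points at J = (42.30, 42.30) on FJ and V = (31.40, 53.20) on VS. Then |BJ| = |J − B| = 59.82.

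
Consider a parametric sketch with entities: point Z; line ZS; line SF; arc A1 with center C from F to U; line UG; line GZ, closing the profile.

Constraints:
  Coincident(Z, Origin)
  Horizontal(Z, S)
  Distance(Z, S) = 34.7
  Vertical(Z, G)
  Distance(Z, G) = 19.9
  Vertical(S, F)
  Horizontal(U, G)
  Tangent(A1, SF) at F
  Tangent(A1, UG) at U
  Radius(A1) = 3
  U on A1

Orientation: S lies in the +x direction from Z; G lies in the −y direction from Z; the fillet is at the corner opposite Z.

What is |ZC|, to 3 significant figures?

35.9

Z is at the origin; ZS is horizontal with |ZS| = 34.7 and S on the +x side, so S = (34.7, 0.00). Z and G share the same x with |ZG| = 19.9 and G on the −y side, so G = (0.00, -19.9). The virtual corner opposite Z is at (34.7, -19.9). The tangent condition forces CF to be normal to SF and since A1 is tangent to UG there, CU ⟂ UG, with radius 3.0, so the center C sits 3.0 in from both sides at C = (31.7, -16.9). Then |ZC| = |C − Z| = 35.9.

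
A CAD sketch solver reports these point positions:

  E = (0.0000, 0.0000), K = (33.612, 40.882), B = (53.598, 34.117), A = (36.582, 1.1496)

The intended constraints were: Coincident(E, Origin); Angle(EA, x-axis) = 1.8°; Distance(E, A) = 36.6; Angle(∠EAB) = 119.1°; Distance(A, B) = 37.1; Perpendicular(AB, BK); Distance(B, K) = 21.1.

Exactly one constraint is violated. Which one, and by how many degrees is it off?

Perpendicular(AB, BK) — off by 8.60°.

E = (0.00, 0.00) ✓; EA at 1.800° ✓; |EA| = 36.60 ✓; ∠EAB = 119.1° ✓; |AB| = 37.10 ✓; ∠(AB, BK) = 98.60° ✗; |BK| = 21.10 ✓.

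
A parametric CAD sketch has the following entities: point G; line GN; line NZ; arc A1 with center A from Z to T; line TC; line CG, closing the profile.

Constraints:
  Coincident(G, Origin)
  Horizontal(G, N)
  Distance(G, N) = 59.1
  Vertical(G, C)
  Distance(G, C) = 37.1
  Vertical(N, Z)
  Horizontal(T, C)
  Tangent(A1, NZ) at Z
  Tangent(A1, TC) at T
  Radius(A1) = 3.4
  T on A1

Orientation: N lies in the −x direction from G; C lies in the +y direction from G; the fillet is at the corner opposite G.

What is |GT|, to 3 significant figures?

66.9

G is at the origin; G and N share the same y with |GN| = 59.1 and N on the −x side, so N = (-59.1, 0.00). G and C share the same x with |GC| = 37.1 and C on the +y side, so C = (0.00, 37.1). The virtual corner opposite G is at (-59.1, 37.1). A1 meets NZ tangentially, so AZ is at right angles to NZ and the tangent condition forces AT to be normal to TC, with radius 3.4, so the center A sits 3.4 in from both sides at A = (-55.7, 33.7). That places the tangent points at Z = (-59.1, 33.7) on NZ and T = (-55.7, 37.1) on TC. Then |GT| = |T − G| = 66.9.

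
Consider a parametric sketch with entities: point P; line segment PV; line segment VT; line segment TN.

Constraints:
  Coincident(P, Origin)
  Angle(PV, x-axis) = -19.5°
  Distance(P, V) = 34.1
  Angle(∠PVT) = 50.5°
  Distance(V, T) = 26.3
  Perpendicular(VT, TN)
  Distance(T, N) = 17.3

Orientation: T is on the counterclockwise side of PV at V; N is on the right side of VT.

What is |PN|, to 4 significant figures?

43.86

∠PVT = 50.5°, so VT runs at -19.5° + (180° − 50.5°) = 110.0° from the x-axis; with |VT| = 26.3, T = V + 26.3·(cos 110.0°, sin 110.0°) = (23.15, 13.33). VT ⟂ TN; with |TN| = 17.3 on the right of VT, N = T + 17.3·(0.9397, 0.3420) = (39.41, 19.25). Then |PN| = |N − P| = 43.86.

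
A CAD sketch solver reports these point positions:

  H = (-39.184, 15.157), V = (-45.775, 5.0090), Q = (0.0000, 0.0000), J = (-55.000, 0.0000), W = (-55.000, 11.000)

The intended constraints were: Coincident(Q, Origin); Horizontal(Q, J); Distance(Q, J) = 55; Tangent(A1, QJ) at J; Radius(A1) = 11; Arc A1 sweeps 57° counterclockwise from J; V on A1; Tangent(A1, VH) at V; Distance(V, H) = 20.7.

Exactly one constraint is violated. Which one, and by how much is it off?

Distance(V, H) = 20.7 — off by 8.60.

Q = (0.00, 0.00) ✓; Q.y = 0.00, J.y = 0.00 ✓; |QJ| = 55.00 ✓; ∠(WJ, JQ) = 90.00° ✓; |WJ| = 11.00 ✓; bearing(W→V) − bearing(W→J) = 57.00° ✓; |WV| = 11.00 ✓; ∠(WV, VH) = 90.00° ✓; |VH| = 12.10 ✗.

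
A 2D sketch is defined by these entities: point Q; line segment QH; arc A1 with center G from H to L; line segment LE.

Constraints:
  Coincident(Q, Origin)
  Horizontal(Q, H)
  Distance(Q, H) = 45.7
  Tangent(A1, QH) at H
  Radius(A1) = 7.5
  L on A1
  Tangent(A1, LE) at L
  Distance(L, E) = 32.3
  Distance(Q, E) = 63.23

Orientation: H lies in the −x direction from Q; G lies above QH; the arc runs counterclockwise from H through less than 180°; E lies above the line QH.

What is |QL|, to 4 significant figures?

39.79

Checks: |GL| = 7.500 ✓; ∠(GL, LE) = 90.00° ✓; |LE| = 32.30 ✓; |QE| = 63.23 ✓.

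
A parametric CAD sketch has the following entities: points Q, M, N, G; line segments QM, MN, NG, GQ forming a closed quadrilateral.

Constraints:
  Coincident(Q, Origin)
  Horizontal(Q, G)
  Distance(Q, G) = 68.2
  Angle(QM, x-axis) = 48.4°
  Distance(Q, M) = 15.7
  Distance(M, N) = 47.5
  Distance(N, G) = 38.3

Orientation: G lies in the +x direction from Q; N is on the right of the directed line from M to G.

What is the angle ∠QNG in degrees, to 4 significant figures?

105.2°

Q is at the origin; Q and G share the same y with |QG| = 68.2 and G in +x, so G = (68.2, 0). QM runs at 48.4° with |QM| = 15.7, so M = (10.42, 11.74). N is determined by |MN| = 47.5 and |NG| = 38.3 together: it lies at the intersection of circle(M, 47.5) and circle(G, 38.3). With |MG| = 58.96, the foot of the radical line on MG is 36.17 from M and the perpendicular offset is √(47.5² − 36.17²) = 30.79. Taking the right-of-MG solution: N = (39.74, -25.63).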